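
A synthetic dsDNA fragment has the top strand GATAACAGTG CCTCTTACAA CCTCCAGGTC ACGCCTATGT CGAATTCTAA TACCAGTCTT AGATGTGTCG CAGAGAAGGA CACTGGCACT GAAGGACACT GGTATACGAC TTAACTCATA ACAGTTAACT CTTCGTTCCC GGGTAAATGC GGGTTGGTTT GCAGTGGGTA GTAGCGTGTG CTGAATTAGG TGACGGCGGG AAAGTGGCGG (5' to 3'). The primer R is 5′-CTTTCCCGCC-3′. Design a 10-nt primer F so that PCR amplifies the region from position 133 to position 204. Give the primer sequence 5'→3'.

The reverse primer's reverse complement GGCGGGAAAG matches the template at positions 195–204; the product starts at position 133.
The forward primer is identical to the top strand over positions 133–142: TCGTTCCCGG.

5'-TCGTTCCCGG-3'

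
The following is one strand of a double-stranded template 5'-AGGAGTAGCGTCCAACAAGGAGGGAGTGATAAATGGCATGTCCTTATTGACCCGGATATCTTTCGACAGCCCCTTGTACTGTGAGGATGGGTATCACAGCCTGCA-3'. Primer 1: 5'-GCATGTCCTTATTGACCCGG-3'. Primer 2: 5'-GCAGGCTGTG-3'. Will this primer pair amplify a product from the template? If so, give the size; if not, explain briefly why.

Yes — a 69 bp product.

Primer 1 (GCATGTCCTTATTGACCCGG) matches the top strand at positions 36–55; it acts as a forward primer.
Primer 2's reverse complement is CACAGCCTGC, matching the top strand at positions 95–104; it acts as a reverse primer.
The 3' ends face each other across positions 36–104, giving a 69 bp product.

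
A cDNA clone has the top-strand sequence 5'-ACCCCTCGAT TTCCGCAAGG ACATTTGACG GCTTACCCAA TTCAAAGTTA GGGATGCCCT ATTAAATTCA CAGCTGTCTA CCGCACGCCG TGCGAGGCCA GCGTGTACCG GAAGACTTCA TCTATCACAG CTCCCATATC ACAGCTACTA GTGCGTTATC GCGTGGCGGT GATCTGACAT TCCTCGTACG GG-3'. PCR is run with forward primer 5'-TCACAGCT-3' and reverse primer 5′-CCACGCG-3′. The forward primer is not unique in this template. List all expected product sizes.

99 bp, 42 bp, 28 bp

The forward primer TCACAGCT matches the top strand at positions 68–75, 125–132, 139–146.
The reverse primer's reverse complement is CGCGTGG, matching at positions 160–166.
Each forward site pairs with the reverse site to give a product ending at position 166: sizes 99, 42, 28 bp.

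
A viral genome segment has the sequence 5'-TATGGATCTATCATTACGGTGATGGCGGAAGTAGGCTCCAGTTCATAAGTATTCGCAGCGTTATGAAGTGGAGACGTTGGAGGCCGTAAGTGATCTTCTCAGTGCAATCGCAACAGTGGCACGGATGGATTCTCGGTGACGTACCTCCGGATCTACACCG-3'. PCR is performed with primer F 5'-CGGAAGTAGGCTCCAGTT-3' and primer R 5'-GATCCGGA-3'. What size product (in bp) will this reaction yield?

Forward primer CGGAAGTAGGCTCCAGTT is found on the top strand at positions 26–43.
Taking the reverse complement of GATCCGGA gives TCCGGATC, found at positions 146–153 on the template; the primer anneals here to the top strand with its 3' end pointing upstream.
Product length = (reverse-primer end) − (forward-primer start) + 1 = 153 − 26 + 1 = 128 bp.

128 bp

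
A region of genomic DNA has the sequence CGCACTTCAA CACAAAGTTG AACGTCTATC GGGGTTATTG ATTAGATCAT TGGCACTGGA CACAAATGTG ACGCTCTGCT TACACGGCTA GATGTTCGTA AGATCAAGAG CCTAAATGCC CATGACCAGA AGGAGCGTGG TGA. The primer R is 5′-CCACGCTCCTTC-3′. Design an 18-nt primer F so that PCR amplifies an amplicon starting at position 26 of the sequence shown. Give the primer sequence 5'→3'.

The reverse primer's reverse complement GAAGGAGCGTGG matches the template at positions 129–140; the product starts at position 26.
The forward primer is identical to the top strand over positions 26–43: CTATCGGGGTTATTGATT.

5'-CTATCGGGGTTATTGATT-3'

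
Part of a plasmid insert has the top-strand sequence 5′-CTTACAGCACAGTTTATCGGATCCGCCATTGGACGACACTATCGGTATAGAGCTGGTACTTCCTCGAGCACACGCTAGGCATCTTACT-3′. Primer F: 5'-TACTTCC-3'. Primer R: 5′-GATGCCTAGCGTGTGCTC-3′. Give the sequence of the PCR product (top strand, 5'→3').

5'-TACTTCCTCGAGCACACGCTAGGCATC-3'

The forward primer matches the template at positions 57–63.
The reverse primer's reverse complement is GAGCACACGCTAGGCATC, which matches the template at positions 66–83.
The product is the template from position 57 through 83 (27 bp).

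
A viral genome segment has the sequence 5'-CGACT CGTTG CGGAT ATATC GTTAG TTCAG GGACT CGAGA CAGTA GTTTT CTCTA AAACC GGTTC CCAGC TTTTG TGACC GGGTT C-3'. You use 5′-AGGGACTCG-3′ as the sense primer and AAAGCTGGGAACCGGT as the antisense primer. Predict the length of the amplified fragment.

45 bp

Forward primer AGGGACTCG is found on the top strand at positions 29–37.
Taking the reverse complement of AAAGCTGGGAACCGGT gives ACCGGTTCCCAGCTTT, found at positions 58–73 on the template; the primer anneals here to the top strand with its 3' end pointing upstream.
Product length = (reverse-primer end) − (forward-primer start) + 1 = 73 − 29 + 1 = 45 bp.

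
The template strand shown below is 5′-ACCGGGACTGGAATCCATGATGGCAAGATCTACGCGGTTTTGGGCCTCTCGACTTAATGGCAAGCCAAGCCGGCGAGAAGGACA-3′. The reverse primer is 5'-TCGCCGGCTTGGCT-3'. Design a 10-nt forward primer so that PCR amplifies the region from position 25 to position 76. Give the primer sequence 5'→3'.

The reverse primer's reverse complement AGCCAAGCCGGCGA matches the template at positions 63–76; the product starts at position 25.
The forward primer is identical to the top strand over positions 25–34: AAGATCTACG.

5'-AAGATCTACG-3'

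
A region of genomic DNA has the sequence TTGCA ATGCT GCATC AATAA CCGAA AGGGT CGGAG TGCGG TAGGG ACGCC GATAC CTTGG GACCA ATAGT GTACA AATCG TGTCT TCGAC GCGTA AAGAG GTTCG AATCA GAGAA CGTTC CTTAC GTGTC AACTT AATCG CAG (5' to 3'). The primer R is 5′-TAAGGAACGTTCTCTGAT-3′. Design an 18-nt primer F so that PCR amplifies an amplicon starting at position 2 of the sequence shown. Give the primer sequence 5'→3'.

5'-TGCAATGCTGCATCAATA-3'

The reverse primer's reverse complement ATCAGAGAACGTTCCTTA matches the template at positions 107–124; the product starts at position 2.
The forward primer is identical to the top strand over positions 2–19: TGCAATGCTGCATCAATA.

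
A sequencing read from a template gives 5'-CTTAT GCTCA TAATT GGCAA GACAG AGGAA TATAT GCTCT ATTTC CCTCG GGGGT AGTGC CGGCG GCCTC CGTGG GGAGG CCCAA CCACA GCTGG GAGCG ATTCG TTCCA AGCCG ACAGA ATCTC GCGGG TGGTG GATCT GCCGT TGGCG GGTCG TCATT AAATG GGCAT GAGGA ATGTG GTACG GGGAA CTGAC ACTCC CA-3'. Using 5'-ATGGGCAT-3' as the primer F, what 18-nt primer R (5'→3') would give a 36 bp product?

The forward primer binds at positions 163–170, so a 36 bp product ends at position 163 + 36 − 1 = 198.
The reverse primer anneals to the top strand over positions 181–198, i.e. to GTACGGGGAACTGACACT.
Its sequence written 5'→3' is the reverse complement: AGTGTCAGTTCCCCGTAC.

5'-AGTGTCAGTTCCCCGTAC-3'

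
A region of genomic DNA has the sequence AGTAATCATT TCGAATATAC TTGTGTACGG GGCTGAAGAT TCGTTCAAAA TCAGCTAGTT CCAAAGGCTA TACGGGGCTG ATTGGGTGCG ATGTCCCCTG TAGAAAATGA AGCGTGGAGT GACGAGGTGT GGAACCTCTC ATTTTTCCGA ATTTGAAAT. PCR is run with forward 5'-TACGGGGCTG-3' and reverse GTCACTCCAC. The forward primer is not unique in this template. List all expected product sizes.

98 bp, 53 bp

The forward primer TACGGGGCTG matches the top strand at positions 26–35, 71–80.
The reverse primer's reverse complement is GTGGAGTGAC, matching at positions 114–123.
Each forward site pairs with the reverse site to give a product ending at position 123: sizes 98, 53 bp.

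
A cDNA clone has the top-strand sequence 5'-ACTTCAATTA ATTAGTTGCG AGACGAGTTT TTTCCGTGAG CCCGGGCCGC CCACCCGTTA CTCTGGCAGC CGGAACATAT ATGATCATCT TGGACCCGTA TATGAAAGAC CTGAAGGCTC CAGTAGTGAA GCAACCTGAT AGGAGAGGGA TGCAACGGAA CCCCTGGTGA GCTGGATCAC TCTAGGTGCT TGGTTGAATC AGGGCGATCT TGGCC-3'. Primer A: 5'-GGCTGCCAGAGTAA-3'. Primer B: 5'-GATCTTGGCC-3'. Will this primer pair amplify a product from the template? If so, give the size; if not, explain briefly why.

Primer A (GGCTGCCAGAGTAA) has reverse complement TTACTCTGGCAGCC, which matches the top strand at positions 58–71; primer A anneals to the top strand there with its 3' end pointing upstream toward position 58.
Primer B (GATCTTGGCC) matches the top strand directly at positions 206–215; it anneals to the bottom strand with its 3' end pointing downstream toward position 215.
The 3' ends diverge (primer A extends toward position 1, primer B toward position 215), so the primers never converge on a shared product.

No product — the primers' 3' ends point away from each other.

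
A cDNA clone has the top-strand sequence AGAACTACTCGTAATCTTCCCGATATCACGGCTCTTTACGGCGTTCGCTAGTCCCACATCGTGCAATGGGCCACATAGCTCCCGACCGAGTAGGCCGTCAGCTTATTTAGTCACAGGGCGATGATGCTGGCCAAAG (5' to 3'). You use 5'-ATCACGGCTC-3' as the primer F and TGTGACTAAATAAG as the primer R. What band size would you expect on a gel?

91 bp

Scanning the template, ATCACGGCTC occurs at positions 25–34; this primer anneals to the bottom strand there with its 3' end pointing downstream.
The reverse primer's reverse complement is CTTATTTAGTCACA, which matches the template at positions 102–115.
Product length = (reverse-primer end) − (forward-primer start) + 1 = 115 − 25 + 1 = 91 bp.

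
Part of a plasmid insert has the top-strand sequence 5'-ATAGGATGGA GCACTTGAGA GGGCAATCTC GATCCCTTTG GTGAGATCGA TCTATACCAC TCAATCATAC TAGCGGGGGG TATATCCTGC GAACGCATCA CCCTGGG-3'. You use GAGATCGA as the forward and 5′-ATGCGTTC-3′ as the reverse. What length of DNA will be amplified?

56 bp

Forward primer GAGATCGA is found on the top strand at positions 43–50.
Taking the reverse complement of ATGCGTTC gives GAACGCAT, found at positions 91–98 on the template; the primer anneals here to the top strand with its 3' end pointing upstream.
The product runs from position 43 to position 98, so its length is 98 − 43 + 1 = 56 bp.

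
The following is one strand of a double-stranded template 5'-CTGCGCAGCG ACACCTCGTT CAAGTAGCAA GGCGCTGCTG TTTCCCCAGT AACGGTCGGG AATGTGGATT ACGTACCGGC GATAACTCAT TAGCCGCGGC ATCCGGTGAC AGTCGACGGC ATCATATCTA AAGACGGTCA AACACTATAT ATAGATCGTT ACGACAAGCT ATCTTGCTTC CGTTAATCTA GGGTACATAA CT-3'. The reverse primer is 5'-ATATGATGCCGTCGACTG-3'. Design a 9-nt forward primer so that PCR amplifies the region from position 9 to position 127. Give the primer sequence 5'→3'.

5'-CGACACCTC-3'

The reverse primer's reverse complement CAGTCGACGGCATCATAT matches the template at positions 110–127; the product starts at position 9.
The forward primer is identical to the top strand over positions 9–17: CGACACCTC.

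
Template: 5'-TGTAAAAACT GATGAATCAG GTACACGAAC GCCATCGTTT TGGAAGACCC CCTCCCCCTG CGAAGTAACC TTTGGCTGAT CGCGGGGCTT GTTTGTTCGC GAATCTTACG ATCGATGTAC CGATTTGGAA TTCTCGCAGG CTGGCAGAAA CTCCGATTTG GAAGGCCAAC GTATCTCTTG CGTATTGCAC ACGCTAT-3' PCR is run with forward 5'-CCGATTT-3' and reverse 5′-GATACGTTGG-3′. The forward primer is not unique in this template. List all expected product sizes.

56 bp, 23 bp

The forward primer CCGATTT matches the top strand at positions 120–126, 153–159.
The reverse primer's reverse complement is CCAACGTATC, matching at positions 166–175.
Each forward site pairs with the reverse site to give a product ending at position 175: sizes 56, 23 bp.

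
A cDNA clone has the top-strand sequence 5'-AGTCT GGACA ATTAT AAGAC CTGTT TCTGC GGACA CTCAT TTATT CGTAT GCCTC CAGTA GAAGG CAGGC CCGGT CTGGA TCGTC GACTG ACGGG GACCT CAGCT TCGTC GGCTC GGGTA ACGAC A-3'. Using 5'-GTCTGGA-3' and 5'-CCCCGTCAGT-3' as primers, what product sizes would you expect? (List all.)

The forward primer GTCTGGA matches the top strand at positions 2–8, 74–80.
The reverse primer's reverse complement is ACTGACGGGG, matching at positions 87–96.
Each forward site pairs with the reverse site to give a product ending at position 96: sizes 95, 23 bp.

95 bp, 23 bp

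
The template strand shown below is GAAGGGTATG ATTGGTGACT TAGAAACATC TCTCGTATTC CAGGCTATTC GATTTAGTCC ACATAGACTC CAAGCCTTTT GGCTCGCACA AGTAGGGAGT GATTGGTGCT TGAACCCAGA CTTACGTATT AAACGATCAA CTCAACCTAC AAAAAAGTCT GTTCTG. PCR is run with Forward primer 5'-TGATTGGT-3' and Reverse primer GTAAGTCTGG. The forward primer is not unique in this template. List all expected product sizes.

117 bp, 26 bp

The forward primer TGATTGGT matches the top strand at positions 9–16, 100–107.
The reverse primer's reverse complement is CCAGACTTAC, matching at positions 116–125.
Each forward site pairs with the reverse site to give a product ending at position 125: sizes 117, 26 bp.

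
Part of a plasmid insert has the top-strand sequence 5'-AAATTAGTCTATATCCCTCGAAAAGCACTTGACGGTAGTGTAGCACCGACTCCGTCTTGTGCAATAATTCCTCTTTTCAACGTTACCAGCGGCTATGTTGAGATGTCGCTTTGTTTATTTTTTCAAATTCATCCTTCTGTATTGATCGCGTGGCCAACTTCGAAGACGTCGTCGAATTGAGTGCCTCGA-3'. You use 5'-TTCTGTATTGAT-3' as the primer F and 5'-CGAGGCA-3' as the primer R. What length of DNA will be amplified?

Forward primer TTCTGTATTGAT is found on the top strand at positions 135–146.
Taking the reverse complement of CGAGGCA gives TGCCTCG, found at positions 182–188 on the template; the primer anneals here to the top strand with its 3' end pointing upstream.
Amplicon spans positions 135–188: 54 bp.

54 bp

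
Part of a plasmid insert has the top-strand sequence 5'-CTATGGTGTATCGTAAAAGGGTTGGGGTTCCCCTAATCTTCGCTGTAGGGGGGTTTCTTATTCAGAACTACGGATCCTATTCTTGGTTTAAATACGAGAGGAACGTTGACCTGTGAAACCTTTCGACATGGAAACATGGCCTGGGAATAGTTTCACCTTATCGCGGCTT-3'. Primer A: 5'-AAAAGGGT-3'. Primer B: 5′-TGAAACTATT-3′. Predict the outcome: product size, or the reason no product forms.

Primer A (AAAAGGGT) matches the top strand at positions 15–22; it acts as a forward primer.
Primer B's reverse complement is AATAGTTTCA, matching the top strand at positions 146–155; it acts as a reverse primer.
The 3' ends face each other across positions 15–155, giving a 141 bp product.

Yes — a 141 bp product.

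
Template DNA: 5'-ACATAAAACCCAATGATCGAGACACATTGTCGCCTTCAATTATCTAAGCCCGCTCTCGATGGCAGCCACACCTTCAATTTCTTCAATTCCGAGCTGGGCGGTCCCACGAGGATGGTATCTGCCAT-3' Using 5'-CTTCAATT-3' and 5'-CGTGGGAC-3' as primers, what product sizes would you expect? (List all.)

The forward primer CTTCAATT matches the top strand at positions 34–41, 72–79, 81–88.
The reverse primer's reverse complement is GTCCCACG, matching at positions 101–108.
Each forward site pairs with the reverse site to give a product ending at position 108: sizes 75, 37, 28 bp.

75 bp, 37 bp, 28 bp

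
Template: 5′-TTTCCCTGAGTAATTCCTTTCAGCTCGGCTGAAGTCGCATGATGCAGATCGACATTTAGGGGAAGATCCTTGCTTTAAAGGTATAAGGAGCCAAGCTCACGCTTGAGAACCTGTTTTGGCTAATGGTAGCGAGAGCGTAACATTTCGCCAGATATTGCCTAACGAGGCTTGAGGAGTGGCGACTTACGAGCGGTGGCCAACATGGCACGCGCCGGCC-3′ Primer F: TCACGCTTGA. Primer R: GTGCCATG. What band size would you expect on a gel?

112 bp

Forward primer TCACGCTTGA is found on the top strand at positions 97–106.
Reverse complement of the reverse primer: CATGGCAC. This occurs on the top strand at positions 201–208.
Amplicon spans positions 97–208: 112 bp.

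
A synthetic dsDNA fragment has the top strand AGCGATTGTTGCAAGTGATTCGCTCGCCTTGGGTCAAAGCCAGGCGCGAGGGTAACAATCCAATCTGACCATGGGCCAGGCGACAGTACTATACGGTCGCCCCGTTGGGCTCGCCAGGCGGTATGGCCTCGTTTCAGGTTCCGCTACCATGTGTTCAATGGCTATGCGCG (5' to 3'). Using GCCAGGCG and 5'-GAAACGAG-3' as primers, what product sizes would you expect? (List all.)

The forward primer GCCAGGCG matches the top strand at positions 39–46, 75–82, 113–120.
The reverse primer's reverse complement is CTCGTTTC, matching at positions 128–135.
Each forward site pairs with the reverse site to give a product ending at position 135: sizes 97, 61, 23 bp.

97 bp, 61 bp, 23 bp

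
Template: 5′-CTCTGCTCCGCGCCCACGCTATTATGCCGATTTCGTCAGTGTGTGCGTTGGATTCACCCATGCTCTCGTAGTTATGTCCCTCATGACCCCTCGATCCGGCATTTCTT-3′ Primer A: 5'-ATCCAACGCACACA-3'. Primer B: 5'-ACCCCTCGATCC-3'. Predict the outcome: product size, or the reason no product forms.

Primer A (ATCCAACGCACACA) has reverse complement TGTGTGCGTTGGAT, which matches the top strand at positions 40–53; primer A anneals to the top strand there with its 3' end pointing upstream toward position 40.
Primer B (ACCCCTCGATCC) matches the top strand directly at positions 86–97; it anneals to the bottom strand with its 3' end pointing downstream toward position 97.
The 3' ends diverge (primer A extends toward position 1, primer B toward position 107), so the primers never converge on a shared product.

No product — the primers' 3' ends point away from each other.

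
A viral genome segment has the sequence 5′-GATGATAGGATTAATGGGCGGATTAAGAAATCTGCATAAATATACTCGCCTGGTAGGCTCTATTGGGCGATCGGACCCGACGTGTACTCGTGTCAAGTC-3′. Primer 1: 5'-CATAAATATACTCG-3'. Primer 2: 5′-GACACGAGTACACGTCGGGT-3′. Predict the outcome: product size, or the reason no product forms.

Yes — a 60 bp product.

Primer 1 (CATAAATATACTCG) matches the top strand at positions 35–48; it acts as a forward primer.
Primer 2's reverse complement is ACCCGACGTGTACTCGTGTC, matching the top strand at positions 75–94; it acts as a reverse primer.
The 3' ends face each other across positions 35–94, giving a 60 bp product.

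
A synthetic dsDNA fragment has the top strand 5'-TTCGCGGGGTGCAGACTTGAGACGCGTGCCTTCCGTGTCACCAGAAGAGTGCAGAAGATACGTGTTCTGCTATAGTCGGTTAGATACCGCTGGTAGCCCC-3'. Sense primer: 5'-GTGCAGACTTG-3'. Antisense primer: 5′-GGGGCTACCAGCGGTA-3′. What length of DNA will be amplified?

92 bp

The forward primer matches the template at positions 9–19.
The reverse primer's reverse complement is TACCGCTGGTAGCCCC, which matches the template at positions 85–100.
The product runs from position 9 to position 100, so its length is 100 − 9 + 1 = 92 bp.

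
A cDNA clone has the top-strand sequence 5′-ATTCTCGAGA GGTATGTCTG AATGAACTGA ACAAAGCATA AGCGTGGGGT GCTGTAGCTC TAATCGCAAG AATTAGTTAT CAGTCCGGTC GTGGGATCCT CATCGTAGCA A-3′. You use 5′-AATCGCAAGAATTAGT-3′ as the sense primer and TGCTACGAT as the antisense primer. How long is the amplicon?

The forward primer matches the template at positions 62–77.
The reverse primer's reverse complement is ATCGTAGCA, which matches the template at positions 102–110.
Amplicon spans positions 62–110: 49 bp.

49 bp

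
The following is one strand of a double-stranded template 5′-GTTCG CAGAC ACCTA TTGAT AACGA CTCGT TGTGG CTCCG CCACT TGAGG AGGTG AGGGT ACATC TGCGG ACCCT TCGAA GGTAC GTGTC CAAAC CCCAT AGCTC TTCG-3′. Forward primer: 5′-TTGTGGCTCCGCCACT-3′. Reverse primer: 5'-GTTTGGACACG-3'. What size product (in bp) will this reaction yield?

66 bp

Forward primer TTGTGGCTCCGCCACT is found on the top strand at positions 30–45.
Reverse complement of the reverse primer: CGTGTCCAAAC. This occurs on the top strand at positions 85–95.
Amplicon spans positions 30–95: 66 bp.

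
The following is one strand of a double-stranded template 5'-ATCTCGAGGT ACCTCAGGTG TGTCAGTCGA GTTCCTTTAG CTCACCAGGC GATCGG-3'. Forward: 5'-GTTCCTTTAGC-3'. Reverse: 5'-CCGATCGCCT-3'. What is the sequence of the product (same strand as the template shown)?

5'-GTTCCTTTAGCTCACCAGGCGATCGG-3'

The forward primer matches the template at positions 31–41.
Taking the reverse complement of CCGATCGCCT gives AGGCGATCGG, found at positions 47–56 on the template; the primer anneals here to the top strand with its 3' end pointing upstream.
The product is the template from position 31 through 56 (26 bp).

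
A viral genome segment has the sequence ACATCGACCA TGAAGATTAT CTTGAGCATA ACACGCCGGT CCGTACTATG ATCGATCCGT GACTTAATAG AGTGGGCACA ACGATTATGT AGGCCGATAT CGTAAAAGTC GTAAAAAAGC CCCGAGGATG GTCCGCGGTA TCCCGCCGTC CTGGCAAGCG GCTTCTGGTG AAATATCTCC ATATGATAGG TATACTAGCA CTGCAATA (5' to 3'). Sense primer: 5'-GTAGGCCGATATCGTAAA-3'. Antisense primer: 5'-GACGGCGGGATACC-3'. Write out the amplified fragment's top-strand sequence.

The forward primer matches the template at positions 89–106.
Reverse complement of the reverse primer: GGTATCCCGCCGTC. This occurs on the top strand at positions 137–150.
The product is the template from position 89 through 150 (62 bp).

5'-GTAGGCCGATATCGTAAAAGTCGTAAAAAAGCCCCGAGGATGGTCCGCGGTATCCCGCCGTC-3'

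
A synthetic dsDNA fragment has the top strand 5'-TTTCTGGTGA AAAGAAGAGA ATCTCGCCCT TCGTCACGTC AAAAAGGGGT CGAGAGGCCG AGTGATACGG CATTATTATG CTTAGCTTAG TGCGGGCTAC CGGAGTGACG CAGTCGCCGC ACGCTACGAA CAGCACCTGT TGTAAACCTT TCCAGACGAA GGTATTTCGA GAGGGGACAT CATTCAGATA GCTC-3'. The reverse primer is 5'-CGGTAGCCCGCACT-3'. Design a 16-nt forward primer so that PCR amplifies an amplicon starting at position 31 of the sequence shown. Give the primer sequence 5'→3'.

The reverse primer's reverse complement AGTGCGGGCTACCG matches the template at positions 89–102; the product starts at position 31.
The forward primer is identical to the top strand over positions 31–46: TCGTCACGTCAAAAAG.

5'-TCGTCACGTCAAAAAG-3'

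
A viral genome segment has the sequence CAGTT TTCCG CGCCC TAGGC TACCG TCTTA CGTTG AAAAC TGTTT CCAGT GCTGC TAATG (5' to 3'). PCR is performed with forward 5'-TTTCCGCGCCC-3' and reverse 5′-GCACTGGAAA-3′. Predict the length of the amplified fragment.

48 bp

Forward primer TTTCCGCGCCC is found on the top strand at positions 5–15.
The reverse primer's reverse complement is TTTCCAGTGC, which matches the template at positions 43–52.
Amplicon spans positions 5–52: 48 bp.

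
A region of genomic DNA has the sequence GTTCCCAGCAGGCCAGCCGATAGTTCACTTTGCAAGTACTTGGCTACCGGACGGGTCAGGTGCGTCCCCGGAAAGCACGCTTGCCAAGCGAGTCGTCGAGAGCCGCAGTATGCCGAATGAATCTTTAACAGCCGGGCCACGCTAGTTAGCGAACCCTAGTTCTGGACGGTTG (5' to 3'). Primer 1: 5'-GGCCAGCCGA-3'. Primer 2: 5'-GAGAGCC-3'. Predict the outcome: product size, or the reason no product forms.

No product — both primers anneal to the same strand and extend in the same direction.

Primer 1 (GGCCAGCCGA) matches the top strand at positions 11–20 (3' end points downstream).
Primer 2 (GAGAGCC) also matches the top strand directly, at positions 98–104 — its reverse complement GGCTCTC is not present.
Both primers anneal to the bottom strand with 3' ends pointing the same way, so neither can prime synthesis back toward the other.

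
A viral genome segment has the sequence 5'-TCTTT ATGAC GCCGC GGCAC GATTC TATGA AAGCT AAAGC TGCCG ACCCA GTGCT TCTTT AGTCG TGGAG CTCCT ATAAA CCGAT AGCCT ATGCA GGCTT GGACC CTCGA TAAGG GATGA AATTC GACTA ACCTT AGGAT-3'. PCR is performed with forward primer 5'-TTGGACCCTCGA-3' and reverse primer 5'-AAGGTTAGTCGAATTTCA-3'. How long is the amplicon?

37 bp

Scanning the template, TTGGACCCTCGA occurs at positions 99–110; this primer anneals to the bottom strand there with its 3' end pointing downstream.
Reverse complement of the reverse primer: TGAAATTCGACTAACCTT. This occurs on the top strand at positions 118–135.
Product length = (reverse-primer end) − (forward-primer start) + 1 = 135 − 99 + 1 = 37 bp.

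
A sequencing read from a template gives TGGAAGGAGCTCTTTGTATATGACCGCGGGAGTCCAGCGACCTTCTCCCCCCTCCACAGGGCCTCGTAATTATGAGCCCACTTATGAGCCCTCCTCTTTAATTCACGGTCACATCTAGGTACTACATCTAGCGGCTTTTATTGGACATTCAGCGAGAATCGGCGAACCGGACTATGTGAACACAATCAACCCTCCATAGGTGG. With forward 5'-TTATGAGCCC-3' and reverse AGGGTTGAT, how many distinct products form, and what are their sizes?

Two products: 124 bp, 112 bp

The forward primer TTATGAGCCC matches the top strand at positions 70–79, 82–91.
The reverse primer's reverse complement is ATCAACCCT, matching at positions 185–193.
Each forward site pairs with the reverse site to give a product ending at position 193: sizes 124, 112 bp.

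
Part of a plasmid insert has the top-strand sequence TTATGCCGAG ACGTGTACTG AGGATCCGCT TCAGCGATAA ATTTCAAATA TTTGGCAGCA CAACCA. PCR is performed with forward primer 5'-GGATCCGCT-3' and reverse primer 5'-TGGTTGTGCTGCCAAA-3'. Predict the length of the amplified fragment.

Scanning the template, GGATCCGCT occurs at positions 22–30; this primer anneals to the bottom strand there with its 3' end pointing downstream.
Taking the reverse complement of TGGTTGTGCTGCCAAA gives TTTGGCAGCACAACCA, found at positions 51–66 on the template; the primer anneals here to the top strand with its 3' end pointing upstream.
Product length = (reverse-primer end) − (forward-primer start) + 1 = 66 − 22 + 1 = 45 bp.

45 bp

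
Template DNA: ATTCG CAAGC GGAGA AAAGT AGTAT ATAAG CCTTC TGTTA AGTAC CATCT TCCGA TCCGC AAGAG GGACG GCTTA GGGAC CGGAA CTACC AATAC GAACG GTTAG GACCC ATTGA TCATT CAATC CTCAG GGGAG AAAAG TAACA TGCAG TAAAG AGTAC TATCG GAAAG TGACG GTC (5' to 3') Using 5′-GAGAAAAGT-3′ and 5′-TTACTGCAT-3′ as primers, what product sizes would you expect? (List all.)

142 bp, 21 bp

The forward primer GAGAAAAGT matches the top strand at positions 12–20, 133–141.
The reverse primer's reverse complement is ATGCAGTAA, matching at positions 145–153.
Each forward site pairs with the reverse site to give a product ending at position 153: sizes 142, 21 bp.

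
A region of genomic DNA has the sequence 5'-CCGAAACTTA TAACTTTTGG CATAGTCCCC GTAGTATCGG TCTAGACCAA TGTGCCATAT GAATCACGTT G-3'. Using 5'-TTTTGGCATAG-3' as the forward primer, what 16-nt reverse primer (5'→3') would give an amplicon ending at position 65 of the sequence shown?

The forward primer binds at positions 15–25; the product's 3' end on the top strand is position 65.
The reverse primer anneals to the top strand over positions 50–65, i.e. to ATGTGCCATATGAATC.
Its sequence written 5'→3' is the reverse complement: GATTCATATGGCACAT.

5'-GATTCATATGGCACAT-3'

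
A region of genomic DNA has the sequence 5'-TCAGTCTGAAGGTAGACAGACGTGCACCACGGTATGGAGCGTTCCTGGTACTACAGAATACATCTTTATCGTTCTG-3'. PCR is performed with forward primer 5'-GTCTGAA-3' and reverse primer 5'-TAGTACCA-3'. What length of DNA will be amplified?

The forward primer matches the template at positions 4–10.
Reverse complement of the reverse primer: TGGTACTA. This occurs on the top strand at positions 46–53.
Amplicon spans positions 4–53: 50 bp.

50 bp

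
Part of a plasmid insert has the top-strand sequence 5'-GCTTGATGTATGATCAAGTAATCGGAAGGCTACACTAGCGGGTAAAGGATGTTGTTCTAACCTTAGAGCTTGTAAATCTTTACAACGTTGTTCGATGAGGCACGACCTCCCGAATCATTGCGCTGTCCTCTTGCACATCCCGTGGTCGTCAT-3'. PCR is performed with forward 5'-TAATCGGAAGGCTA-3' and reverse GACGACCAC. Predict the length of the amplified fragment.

132 bp

Scanning the template, TAATCGGAAGGCTA occurs at positions 19–32; this primer anneals to the bottom strand there with its 3' end pointing downstream.
Reverse complement of the reverse primer: GTGGTCGTC. This occurs on the top strand at positions 142–150.
The product runs from position 19 to position 150, so its length is 150 − 19 + 1 = 132 bp.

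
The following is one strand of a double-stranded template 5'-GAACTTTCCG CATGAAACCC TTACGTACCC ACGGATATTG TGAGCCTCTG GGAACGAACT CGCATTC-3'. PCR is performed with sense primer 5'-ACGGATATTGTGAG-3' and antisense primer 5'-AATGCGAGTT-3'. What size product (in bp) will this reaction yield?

36 bp

Forward primer ACGGATATTGTGAG is found on the top strand at positions 31–44.
Reverse complement of the reverse primer: AACTCGCATT. This occurs on the top strand at positions 57–66.
Product length = (reverse-primer end) − (forward-primer start) + 1 = 66 − 31 + 1 = 36 bp.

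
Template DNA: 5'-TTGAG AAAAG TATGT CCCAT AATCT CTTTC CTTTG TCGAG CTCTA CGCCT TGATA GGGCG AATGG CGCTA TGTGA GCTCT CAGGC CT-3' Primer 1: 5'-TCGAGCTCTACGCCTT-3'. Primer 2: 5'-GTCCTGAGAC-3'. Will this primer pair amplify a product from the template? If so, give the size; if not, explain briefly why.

No product — primer 2 has no binding site in the template.

Primer 2 (GTCCTGAGAC) does not match the top strand, and its reverse complement GTCTCAGGAC does not match either.
With no annealing site for primer 2, no amplification occurs.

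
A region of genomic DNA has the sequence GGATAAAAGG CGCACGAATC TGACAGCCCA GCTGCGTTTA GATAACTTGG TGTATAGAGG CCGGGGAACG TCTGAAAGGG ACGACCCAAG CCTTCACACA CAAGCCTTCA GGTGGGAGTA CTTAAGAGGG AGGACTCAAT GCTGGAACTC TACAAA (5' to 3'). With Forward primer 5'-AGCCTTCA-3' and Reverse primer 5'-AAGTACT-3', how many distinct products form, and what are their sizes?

The forward primer AGCCTTCA matches the top strand at positions 89–96, 103–110.
The reverse primer's reverse complement is AGTACTT, matching at positions 117–123.
Each forward site pairs with the reverse site to give a product ending at position 123: sizes 35, 21 bp.

Two products: 35 bp, 21 bp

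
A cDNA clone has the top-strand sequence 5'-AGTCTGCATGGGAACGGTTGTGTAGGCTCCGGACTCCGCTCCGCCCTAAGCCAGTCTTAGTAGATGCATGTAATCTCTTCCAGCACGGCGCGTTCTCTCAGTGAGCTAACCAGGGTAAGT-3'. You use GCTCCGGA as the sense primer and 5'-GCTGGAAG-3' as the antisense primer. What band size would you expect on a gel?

59 bp

The forward primer matches the template at positions 26–33.
Reverse complement of the reverse primer: CTTCCAGC. This occurs on the top strand at positions 77–84.
Amplicon spans positions 26–84: 59 bp.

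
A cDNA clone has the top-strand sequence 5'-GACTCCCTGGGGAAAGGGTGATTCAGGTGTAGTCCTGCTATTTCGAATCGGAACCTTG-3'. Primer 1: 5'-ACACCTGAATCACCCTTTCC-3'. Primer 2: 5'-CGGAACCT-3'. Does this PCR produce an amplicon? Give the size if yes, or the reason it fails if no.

No product — the primers' 3' ends point away from each other.

Primer 1 (ACACCTGAATCACCCTTTCC) has reverse complement GGAAAGGGTGATTCAGGTGT, which matches the top strand at positions 11–30; primer 1 anneals to the top strand there with its 3' end pointing upstream toward position 11.
Primer 2 (CGGAACCT) matches the top strand directly at positions 49–56; it anneals to the bottom strand with its 3' end pointing downstream toward position 56.
The 3' ends diverge (primer 1 extends toward position 1, primer 2 toward position 58), so the primers never converge on a shared product.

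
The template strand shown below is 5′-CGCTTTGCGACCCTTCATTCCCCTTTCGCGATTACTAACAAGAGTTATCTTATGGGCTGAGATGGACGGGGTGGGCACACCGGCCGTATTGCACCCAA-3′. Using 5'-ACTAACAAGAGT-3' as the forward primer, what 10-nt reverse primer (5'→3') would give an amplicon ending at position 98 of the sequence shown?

5'-TTGGGTGCAA-3'

The forward primer binds at positions 34–45; the product's 3' end on the top strand is position 98.
The reverse primer anneals to the top strand over positions 89–98, i.e. to TTGCACCCAA.
Its sequence written 5'→3' is the reverse complement: TTGGGTGCAA.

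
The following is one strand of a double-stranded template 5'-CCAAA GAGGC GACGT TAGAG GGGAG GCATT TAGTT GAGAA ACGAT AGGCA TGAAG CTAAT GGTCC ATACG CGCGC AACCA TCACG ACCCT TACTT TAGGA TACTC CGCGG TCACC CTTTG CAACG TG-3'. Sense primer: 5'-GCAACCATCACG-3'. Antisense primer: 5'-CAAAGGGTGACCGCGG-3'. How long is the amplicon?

47 bp

The forward primer matches the template at positions 74–85.
The reverse primer's reverse complement is CCGCGGTCACCCTTTG, which matches the template at positions 105–120.
Amplicon spans positions 74–120: 47 bp.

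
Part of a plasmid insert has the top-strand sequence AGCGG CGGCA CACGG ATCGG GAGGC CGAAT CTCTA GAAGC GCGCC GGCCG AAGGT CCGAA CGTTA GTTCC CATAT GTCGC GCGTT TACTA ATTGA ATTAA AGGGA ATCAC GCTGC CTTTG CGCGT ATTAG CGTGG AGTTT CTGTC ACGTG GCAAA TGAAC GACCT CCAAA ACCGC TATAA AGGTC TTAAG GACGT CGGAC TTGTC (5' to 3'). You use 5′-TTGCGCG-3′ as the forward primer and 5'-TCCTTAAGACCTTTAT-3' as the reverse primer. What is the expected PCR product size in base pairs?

75 bp

Forward primer TTGCGCG is found on the top strand at positions 118–124.
Taking the reverse complement of TCCTTAAGACCTTTAT gives ATAAAGGTCTTAAGGA, found at positions 177–192 on the template; the primer anneals here to the top strand with its 3' end pointing upstream.
Product length = (reverse-primer end) − (forward-primer start) + 1 = 192 − 118 + 1 = 75 bp.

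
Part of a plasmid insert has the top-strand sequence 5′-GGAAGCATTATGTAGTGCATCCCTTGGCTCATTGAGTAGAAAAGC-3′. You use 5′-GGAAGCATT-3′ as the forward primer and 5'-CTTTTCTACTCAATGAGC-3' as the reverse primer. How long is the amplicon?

44 bp

Scanning the template, GGAAGCATT occurs at positions 1–9; this primer anneals to the bottom strand there with its 3' end pointing downstream.
Taking the reverse complement of CTTTTCTACTCAATGAGC gives GCTCATTGAGTAGAAAAG, found at positions 27–44 on the template; the primer anneals here to the top strand with its 3' end pointing upstream.
Amplicon spans positions 1–44: 44 bp.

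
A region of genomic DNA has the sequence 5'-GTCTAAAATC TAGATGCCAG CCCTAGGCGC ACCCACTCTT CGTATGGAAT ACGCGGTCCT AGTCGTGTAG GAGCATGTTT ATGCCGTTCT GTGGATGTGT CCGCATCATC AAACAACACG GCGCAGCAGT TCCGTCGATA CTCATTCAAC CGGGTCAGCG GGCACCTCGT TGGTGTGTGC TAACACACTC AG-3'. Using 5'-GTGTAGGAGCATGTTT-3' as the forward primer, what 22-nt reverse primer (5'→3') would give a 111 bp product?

5'-CACCAACGAGGTGCCCGCTGAC-3'

The forward primer binds at positions 65–80, so a 111 bp product ends at position 65 + 111 − 1 = 175.
The reverse primer anneals to the top strand over positions 154–175, i.e. to GTCAGCGGGCACCTCGTTGGTG.
Its sequence written 5'→3' is the reverse complement: CACCAACGAGGTGCCCGCTGAC.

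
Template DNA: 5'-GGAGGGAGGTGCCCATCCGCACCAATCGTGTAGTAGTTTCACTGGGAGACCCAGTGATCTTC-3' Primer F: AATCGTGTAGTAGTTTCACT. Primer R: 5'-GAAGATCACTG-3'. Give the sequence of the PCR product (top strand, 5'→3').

5'-AATCGTGTAGTAGTTTCACTGGGAGACCCAGTGATCTTC-3'

The forward primer matches the template at positions 24–43.
Taking the reverse complement of GAAGATCACTG gives CAGTGATCTTC, found at positions 52–62 on the template; the primer anneals here to the top strand with its 3' end pointing upstream.
The product is the template from position 24 through 62 (39 bp).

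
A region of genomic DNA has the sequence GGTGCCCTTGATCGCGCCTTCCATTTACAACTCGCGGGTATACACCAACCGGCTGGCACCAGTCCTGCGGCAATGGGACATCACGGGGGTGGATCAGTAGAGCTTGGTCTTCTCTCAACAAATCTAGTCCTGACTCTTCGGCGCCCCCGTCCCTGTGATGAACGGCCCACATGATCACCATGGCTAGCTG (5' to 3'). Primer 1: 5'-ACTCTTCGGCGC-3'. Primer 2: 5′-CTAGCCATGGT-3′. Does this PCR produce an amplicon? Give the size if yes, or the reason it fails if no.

Primer 1 (ACTCTTCGGCGC) matches the top strand at positions 133–144; it acts as a forward primer.
Primer 2's reverse complement is ACCATGGCTAG, matching the top strand at positions 177–187; it acts as a reverse primer.
The 3' ends face each other across positions 133–187, giving a 55 bp product.

Yes — a 55 bp product.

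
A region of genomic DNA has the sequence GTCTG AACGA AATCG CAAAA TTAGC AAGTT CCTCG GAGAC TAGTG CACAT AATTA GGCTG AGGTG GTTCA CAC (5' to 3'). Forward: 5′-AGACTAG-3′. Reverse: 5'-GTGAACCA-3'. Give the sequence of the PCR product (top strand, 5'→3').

Forward primer AGACTAG is found on the top strand at positions 37–43.
The reverse primer's reverse complement is TGGTTCAC, which matches the template at positions 64–71.
The product is the template from position 37 through 71 (35 bp).

5'-AGACTAGTGCACATAATTAGGCTGAGGTGGTTCAC-3'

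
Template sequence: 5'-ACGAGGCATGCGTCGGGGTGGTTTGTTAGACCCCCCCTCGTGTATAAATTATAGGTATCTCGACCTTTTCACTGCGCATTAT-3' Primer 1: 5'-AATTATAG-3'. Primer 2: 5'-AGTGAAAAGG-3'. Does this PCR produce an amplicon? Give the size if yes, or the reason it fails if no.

Yes — a 27 bp product.

Primer 1 (AATTATAG) matches the top strand at positions 47–54; it acts as a forward primer.
Primer 2's reverse complement is CCTTTTCACT, matching the top strand at positions 64–73; it acts as a reverse primer.
The 3' ends face each other across positions 47–73, giving a 27 bp product.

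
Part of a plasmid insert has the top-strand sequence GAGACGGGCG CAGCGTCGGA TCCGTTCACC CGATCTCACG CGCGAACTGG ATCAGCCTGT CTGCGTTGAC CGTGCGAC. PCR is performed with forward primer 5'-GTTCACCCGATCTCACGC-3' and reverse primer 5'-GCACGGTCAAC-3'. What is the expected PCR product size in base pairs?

52 bp

Scanning the template, GTTCACCCGATCTCACGC occurs at positions 24–41; this primer anneals to the bottom strand there with its 3' end pointing downstream.
Reverse complement of the reverse primer: GTTGACCGTGC. This occurs on the top strand at positions 65–75.
Amplicon spans positions 24–75: 52 bp.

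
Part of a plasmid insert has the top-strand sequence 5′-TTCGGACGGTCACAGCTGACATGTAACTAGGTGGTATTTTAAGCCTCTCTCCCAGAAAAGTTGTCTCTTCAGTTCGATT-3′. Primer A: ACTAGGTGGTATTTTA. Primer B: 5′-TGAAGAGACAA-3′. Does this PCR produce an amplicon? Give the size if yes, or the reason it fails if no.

Yes — a 46 bp product.

Primer A (ACTAGGTGGTATTTTA) matches the top strand at positions 26–41; it acts as a forward primer.
Primer B's reverse complement is TTGTCTCTTCA, matching the top strand at positions 61–71; it acts as a reverse primer.
The 3' ends face each other across positions 26–71, giving a 46 bp product.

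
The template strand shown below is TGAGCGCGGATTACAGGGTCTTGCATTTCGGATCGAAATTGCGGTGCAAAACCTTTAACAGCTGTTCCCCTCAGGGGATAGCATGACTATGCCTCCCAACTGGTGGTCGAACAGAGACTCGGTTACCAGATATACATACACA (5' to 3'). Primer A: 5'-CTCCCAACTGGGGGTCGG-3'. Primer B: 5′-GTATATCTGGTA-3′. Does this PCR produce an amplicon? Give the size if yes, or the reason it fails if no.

No product — primer A has no binding site in the template.

Primer A (CTCCCAACTGGGGGTCGG) does not match the top strand, and its reverse complement CCGACCCCCAGTTGGGAG does not match either.
With no annealing site for primer A, no amplification occurs.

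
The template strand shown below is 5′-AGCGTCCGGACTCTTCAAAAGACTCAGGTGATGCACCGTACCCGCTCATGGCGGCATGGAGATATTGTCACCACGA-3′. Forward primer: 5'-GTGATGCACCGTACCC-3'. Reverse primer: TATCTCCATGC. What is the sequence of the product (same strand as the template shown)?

5'-GTGATGCACCGTACCCGCTCATGGCGGCATGGAGATA-3'

Forward primer GTGATGCACCGTACCC is found on the top strand at positions 28–43.
Reverse complement of the reverse primer: GCATGGAGATA. This occurs on the top strand at positions 54–64.
The product is the template from position 28 through 64 (37 bp).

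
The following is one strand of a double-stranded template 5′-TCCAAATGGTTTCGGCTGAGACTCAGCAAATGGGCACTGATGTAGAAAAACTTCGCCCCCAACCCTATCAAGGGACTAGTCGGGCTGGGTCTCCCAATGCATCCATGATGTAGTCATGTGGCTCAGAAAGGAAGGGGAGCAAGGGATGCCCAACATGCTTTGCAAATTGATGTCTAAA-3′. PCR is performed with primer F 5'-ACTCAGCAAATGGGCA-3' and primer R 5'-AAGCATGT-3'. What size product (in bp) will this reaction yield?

The forward primer matches the template at positions 21–36.
Taking the reverse complement of AAGCATGT gives ACATGCTT, found at positions 153–160 on the template; the primer anneals here to the top strand with its 3' end pointing upstream.
The product runs from position 21 to position 160, so its length is 160 − 21 + 1 = 140 bp.

140 bp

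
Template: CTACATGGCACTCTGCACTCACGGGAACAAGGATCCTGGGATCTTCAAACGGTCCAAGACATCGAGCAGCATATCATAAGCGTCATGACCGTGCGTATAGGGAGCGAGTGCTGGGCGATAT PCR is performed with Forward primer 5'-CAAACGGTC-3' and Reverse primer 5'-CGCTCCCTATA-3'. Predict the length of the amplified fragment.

Forward primer CAAACGGTC is found on the top strand at positions 46–54.
Taking the reverse complement of CGCTCCCTATA gives TATAGGGAGCG, found at positions 96–106 on the template; the primer anneals here to the top strand with its 3' end pointing upstream.
Amplicon spans positions 46–106: 61 bp.

61 bp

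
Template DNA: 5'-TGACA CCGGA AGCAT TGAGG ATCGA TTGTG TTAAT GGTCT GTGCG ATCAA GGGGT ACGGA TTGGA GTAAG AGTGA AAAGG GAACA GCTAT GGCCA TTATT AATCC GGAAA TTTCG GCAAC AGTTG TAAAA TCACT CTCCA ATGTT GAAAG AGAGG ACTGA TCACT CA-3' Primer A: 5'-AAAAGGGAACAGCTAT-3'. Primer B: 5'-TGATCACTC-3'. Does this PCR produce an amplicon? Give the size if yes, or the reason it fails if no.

No product — both primers anneal to the same strand and extend in the same direction.

Primer A (AAAAGGGAACAGCTAT) matches the top strand at positions 75–90 (3' end points downstream).
Primer B (TGATCACTC) also matches the top strand directly, at positions 158–166 — its reverse complement GAGTGATCA is not present.
Both primers anneal to the bottom strand with 3' ends pointing the same way, so neither can prime synthesis back toward the other.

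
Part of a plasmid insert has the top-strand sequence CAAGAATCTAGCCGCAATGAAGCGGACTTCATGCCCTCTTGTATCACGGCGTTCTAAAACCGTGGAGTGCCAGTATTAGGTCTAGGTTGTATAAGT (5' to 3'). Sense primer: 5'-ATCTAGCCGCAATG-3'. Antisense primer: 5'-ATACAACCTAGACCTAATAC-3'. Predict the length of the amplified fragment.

Scanning the template, ATCTAGCCGCAATG occurs at positions 6–19; this primer anneals to the bottom strand there with its 3' end pointing downstream.
Reverse complement of the reverse primer: GTATTAGGTCTAGGTTGTAT. This occurs on the top strand at positions 73–92.
Product length = (reverse-primer end) − (forward-primer start) + 1 = 92 − 6 + 1 = 87 bp.

87 bp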